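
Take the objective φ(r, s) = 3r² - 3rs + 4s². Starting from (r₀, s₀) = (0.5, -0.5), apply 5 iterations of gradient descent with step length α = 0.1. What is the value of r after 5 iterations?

∇φ = (6r - 3s, -3r + 8s)
Step 1: at (0.5, -0.5), ∇φ = (4.5, -5.5) → (0.5, -0.5) − 0.1·(4.5, -5.5) = (0.05, 0.05)
Step 2: at (0.05, 0.05), ∇φ = (0.15, 0.25) → (0.05, 0.05) − 0.1·(0.15, 0.25) = (0.035, 0.025)
Step 3: at (0.035, 0.025), ∇φ = (0.135, 0.095) → (0.035, 0.025) − 0.1·(0.135, 0.095) = (0.0215, 0.0155)
Step 4: at (0.0215, 0.0155), ∇φ = (0.0825, 0.0595) → (0.0215, 0.0155) − 0.1·(0.0825, 0.0595) = (0.01325, 0.00955)
Step 5: at (0.01325, 0.00955), ∇φ = (0.05085, 0.03665) → (0.01325, 0.00955) − 0.1·(0.05085, 0.03665) = (0.008165, 0.005885)
r = 0.008165

0.008165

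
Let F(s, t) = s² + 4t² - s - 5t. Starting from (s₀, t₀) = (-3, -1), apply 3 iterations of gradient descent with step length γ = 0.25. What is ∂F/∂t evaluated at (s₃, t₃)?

13

∇F = (2s - 1, 8t - 5)
Step 1: at (-3, -1), ∇F = (-7, -13) → (-3, -1) − 0.25·(-7, -13) = (-1.25, 2.25)
Step 2: at (-1.25, 2.25), ∇F = (-3.5, 13) → (-1.25, 2.25) − 0.25·(-3.5, 13) = (-0.375, -1)
Step 3: at (-0.375, -1), ∇F = (-1.75, -13) → (-0.375, -1) − 0.25·(-1.75, -13) = (0.0625, 2.25)
∂F/∂t at (0.0625, 2.25) = 13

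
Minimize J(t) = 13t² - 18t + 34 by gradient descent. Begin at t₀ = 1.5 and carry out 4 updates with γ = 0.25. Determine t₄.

739.78125

J′(t) = 26t - 18
Step 1: J′(1.5) = 21; t₁ = 1.5 − 0.25·21 = -3.75
Step 2: J′(-3.75) = -115.5; t₂ = -3.75 − 0.25·(-115.5) = 25.125
Step 3: J′(25.125) = 635.25; t₃ = 25.125 − 0.25·635.25 = -133.6875
Step 4: J′(-133.6875) = -3493.875; t₄ = -133.6875 − 0.25·(-3493.875) = 739.78125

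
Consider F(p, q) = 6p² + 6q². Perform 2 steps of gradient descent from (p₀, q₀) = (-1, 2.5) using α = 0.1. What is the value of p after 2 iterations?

-0.04

∇F = (12p, 12q)
(p₁, q₁) = (-1, 2.5) − 0.1·(-12, 30) = (0.2, -0.5)
(p₂, q₂) = (0.2, -0.5) − 0.1·(2.4, -6) = (-0.04, 0.1)
p = -0.04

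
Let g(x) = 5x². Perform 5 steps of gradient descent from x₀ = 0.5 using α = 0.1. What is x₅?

0

g′(x) = 10x
Step 1: g′(0.5) = 5; x₁ = 0.5 − 0.1·5 = 0
Step 2: g′(0) = 0; x₂ = 0 − 0.1·0 = 0
Step 3: g′(0) = 0; x₃ = 0 − 0.1·0 = 0
Step 4: g′(0) = 0; x₄ = 0 − 0.1·0 = 0
Step 5: g′(0) = 0; x₅ = 0 − 0.1·0 = 0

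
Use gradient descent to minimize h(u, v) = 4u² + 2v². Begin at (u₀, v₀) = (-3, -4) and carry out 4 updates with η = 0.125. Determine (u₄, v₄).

(0, -0.25)

∇h = (8u, 4v)
(u₁, v₁) = (-3, -4) − 0.125·(-24, -16) = (0, -2)
(u₂, v₂) = (0, -2) − 0.125·(0, -8) = (0, -1)
(u₃, v₃) = (0, -1) − 0.125·(0, -4) = (0, -0.5)
(u₄, v₄) = (0, -0.5) − 0.125·(0, -2) = (0, -0.25)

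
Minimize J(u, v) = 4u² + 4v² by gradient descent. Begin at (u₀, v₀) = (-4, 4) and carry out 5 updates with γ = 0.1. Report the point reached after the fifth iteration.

(-0.00128, 0.00128)

∇J = (8u, 8v)
Step 1: at (-4, 4), ∇J = (-32, 32) → (-4, 4) − 0.1·(-32, 32) = (-0.8, 0.8)
Step 2: at (-0.8, 0.8), ∇J = (-6.4, 6.4) → (-0.8, 0.8) − 0.1·(-6.4, 6.4) = (-0.16, 0.16)
Step 3: at (-0.16, 0.16), ∇J = (-1.28, 1.28) → (-0.16, 0.16) − 0.1·(-1.28, 1.28) = (-0.032, 0.032)
Step 4: at (-0.032, 0.032), ∇J = (-0.256, 0.256) → (-0.032, 0.032) − 0.1·(-0.256, 0.256) = (-0.0064, 0.0064)
Step 5: at (-0.0064, 0.0064), ∇J = (-0.0512, 0.0512) → (-0.0064, 0.0064) − 0.1·(-0.0512, 0.0512) = (-0.00128, 0.00128)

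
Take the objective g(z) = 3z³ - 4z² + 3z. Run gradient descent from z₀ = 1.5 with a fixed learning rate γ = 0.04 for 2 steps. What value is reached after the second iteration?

g′(z) = 9z² - 8z + 3
Step 1: g′(1.5) = 11.25; z₁ = 1.5 − 0.04·11.25 = 1.05
Step 2: g′(1.05) = 4.5225; z₂ = 1.05 − 0.04·4.5225 = 0.8691

0.8691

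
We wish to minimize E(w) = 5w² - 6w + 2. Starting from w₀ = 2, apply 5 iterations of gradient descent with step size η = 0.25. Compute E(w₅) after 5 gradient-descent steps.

E′(w) = 10w - 6
w₁ = 2 − 0.25·14 = -1.5
w₂ = -1.5 − 0.25·(-21) = 3.75
w₃ = 3.75 − 0.25·31.5 = -4.125
w₄ = -4.125 − 0.25·(-47.25) = 7.6875
w₅ = 7.6875 − 0.25·70.875 = -10.03125
E(-10.03125) = 565.3173828125

565.3173828125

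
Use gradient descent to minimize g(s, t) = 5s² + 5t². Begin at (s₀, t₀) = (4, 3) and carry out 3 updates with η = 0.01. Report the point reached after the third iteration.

∇g = (10s, 10t)
(s₁, t₁) = (4, 3) − 0.01·(40, 30) = (3.6, 2.7)
(s₂, t₂) = (3.6, 2.7) − 0.01·(36, 27) = (3.24, 2.43)
(s₃, t₃) = (3.24, 2.43) − 0.01·(32.4, 24.3) = (2.916, 2.187)

(2.916, 2.187)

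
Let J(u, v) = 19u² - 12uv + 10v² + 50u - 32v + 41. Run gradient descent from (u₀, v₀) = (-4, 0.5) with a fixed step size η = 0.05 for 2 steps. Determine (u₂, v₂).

(-4.24, 2.44)

∇J = (38u - 12v + 50, -12u + 20v - 32)
(u₁, v₁) = (-4, 0.5) − 0.05·(-108, 26) = (1.4, -0.8)
(u₂, v₂) = (1.4, -0.8) − 0.05·(112.8, -64.8) = (-4.24, 2.44)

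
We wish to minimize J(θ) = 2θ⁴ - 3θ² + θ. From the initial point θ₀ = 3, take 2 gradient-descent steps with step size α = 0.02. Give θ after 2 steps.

-0.96700928

J′(θ) = 8θ³ - 6θ + 1
Step 1: J′(3) = 199; θ₁ = 3 − 0.02·199 = -0.98
Step 2: J′(-0.98) = -0.649536; θ₂ = -0.98 − 0.02·(-0.649536) = -0.96700928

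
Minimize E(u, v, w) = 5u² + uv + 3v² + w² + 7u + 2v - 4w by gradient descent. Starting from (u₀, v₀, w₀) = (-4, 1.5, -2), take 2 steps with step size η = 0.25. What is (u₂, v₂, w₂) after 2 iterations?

(-7.5, -1.34375, 1)

∇E = (10u + v + 7, u + 6v + 2, 2w - 4)
(u₁, v₁, w₁) = (-4, 1.5, -2) − 0.25·(-31.5, 7, -8) = (3.875, -0.25, 0)
(u₂, v₂, w₂) = (3.875, -0.25, 0) − 0.25·(45.5, 4.375, -4) = (-7.5, -1.34375, 1)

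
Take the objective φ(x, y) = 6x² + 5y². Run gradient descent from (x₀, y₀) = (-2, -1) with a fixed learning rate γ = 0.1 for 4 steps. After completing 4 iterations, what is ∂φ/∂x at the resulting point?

-0.0384

∇φ = (12x, 10y)
Step 1: at (-2, -1), ∇φ = (-24, -10) → (-2, -1) − 0.1·(-24, -10) = (0.4, 0)
Step 2: at (0.4, 0), ∇φ = (4.8, 0) → (0.4, 0) − 0.1·(4.8, 0) = (-0.08, 0)
Step 3: at (-0.08, 0), ∇φ = (-0.96, 0) → (-0.08, 0) − 0.1·(-0.96, 0) = (0.016, 0)
Step 4: at (0.016, 0), ∇φ = (0.192, 0) → (0.016, 0) − 0.1·(0.192, 0) = (-0.0032, 0)
∂φ/∂x at (-0.0032, 0) = -0.0384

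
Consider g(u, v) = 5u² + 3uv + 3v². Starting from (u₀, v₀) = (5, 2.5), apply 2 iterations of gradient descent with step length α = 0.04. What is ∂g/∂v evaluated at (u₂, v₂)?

8.376

∇g = (10u + 3v, 3u + 6v)
(u₁, v₁) = (5, 2.5) − 0.04·(57.5, 30) = (2.7, 1.3)
(u₂, v₂) = (2.7, 1.3) − 0.04·(30.9, 15.9) = (1.464, 0.664)
∂g/∂v at (1.464, 0.664) = 8.376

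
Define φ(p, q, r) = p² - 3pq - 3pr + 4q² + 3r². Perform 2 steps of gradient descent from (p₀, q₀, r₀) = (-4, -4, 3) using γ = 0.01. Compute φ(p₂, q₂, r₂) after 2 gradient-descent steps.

71.06575775

∇φ = (2p - 3q - 3r, -3p + 8q, -3p + 6r)
Step 1: at (-4, -4, 3), ∇φ = (-5, -20, 30) → (-4, -4, 3) − 0.01·(-5, -20, 30) = (-3.95, -3.8, 2.7)
Step 2: at (-3.95, -3.8, 2.7), ∇φ = (-4.6, -18.55, 28.05) → (-3.95, -3.8, 2.7) − 0.01·(-4.6, -18.55, 28.05) = (-3.904, -3.6145, 2.4195)
φ(-3.904, -3.6145, 2.4195) = 71.06575775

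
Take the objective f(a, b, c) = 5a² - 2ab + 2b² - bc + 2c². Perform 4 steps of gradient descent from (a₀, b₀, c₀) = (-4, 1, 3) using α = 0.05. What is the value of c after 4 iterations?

1.30229375

∇f = (10a - 2b, -2a + 4b - c, -b + 4c)
(a₁, b₁, c₁) = (-4, 1, 3) − 0.05·(-42, 9, 11) = (-1.9, 0.55, 2.45)
(a₂, b₂, c₂) = (-1.9, 0.55, 2.45) − 0.05·(-20.1, 3.55, 9.25) = (-0.895, 0.3725, 1.9875)
(a₃, b₃, c₃) = (-0.895, 0.3725, 1.9875) − 0.05·(-9.695, 1.2925, 7.5775) = (-0.41025, 0.307875, 1.608625)
(a₄, b₄, c₄) = (-0.41025, 0.307875, 1.608625) − 0.05·(-4.71825, 0.443375, 6.126625) = (-0.1743375, 0.28570625, 1.30229375)
c = 1.30229375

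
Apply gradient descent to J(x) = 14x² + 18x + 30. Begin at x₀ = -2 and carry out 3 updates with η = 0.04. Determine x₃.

J′(x) = 28x + 18
Step 1: J′(-2) = -38; x₁ = -2 − 0.04·(-38) = -0.48
Step 2: J′(-0.48) = 4.56; x₂ = -0.48 − 0.04·4.56 = -0.6624
Step 3: J′(-0.6624) = -0.5472; x₃ = -0.6624 − 0.04·(-0.5472) = -0.640512

-0.640512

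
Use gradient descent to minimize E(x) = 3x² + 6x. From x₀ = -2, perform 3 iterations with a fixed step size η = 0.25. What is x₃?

-0.875

E′(x) = 6x + 6
Step 1: E′(-2) = -6; x₁ = -2 − 0.25·(-6) = -0.5
Step 2: E′(-0.5) = 3; x₂ = -0.5 − 0.25·3 = -1.25
Step 3: E′(-1.25) = -1.5; x₃ = -1.25 − 0.25·(-1.5) = -0.875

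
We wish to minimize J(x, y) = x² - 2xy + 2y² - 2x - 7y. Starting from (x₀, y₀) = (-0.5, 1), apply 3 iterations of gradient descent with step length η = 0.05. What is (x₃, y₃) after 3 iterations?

∇J = (2x - 2y - 2, -2x + 4y - 7)
Step 1: at (-0.5, 1), ∇J = (-5, -2) → (-0.5, 1) − 0.05·(-5, -2) = (-0.25, 1.1)
Step 2: at (-0.25, 1.1), ∇J = (-4.7, -2.1) → (-0.25, 1.1) − 0.05·(-4.7, -2.1) = (-0.015, 1.205)
Step 3: at (-0.015, 1.205), ∇J = (-4.44, -2.15) → (-0.015, 1.205) − 0.05·(-4.44, -2.15) = (0.207, 1.3125)

(0.207, 1.3125)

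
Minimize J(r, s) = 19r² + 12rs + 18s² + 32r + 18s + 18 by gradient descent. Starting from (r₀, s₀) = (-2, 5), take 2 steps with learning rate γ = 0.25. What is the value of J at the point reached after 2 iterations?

2960213.25

∇J = (38r + 12s + 32, 12r + 36s + 18)
(r₁, s₁) = (-2, 5) − 0.25·(16, 174) = (-6, -38.5)
(r₂, s₂) = (-6, -38.5) − 0.25·(-658, -1440) = (158.5, 321.5)
J(158.5, 321.5) = 2960213.25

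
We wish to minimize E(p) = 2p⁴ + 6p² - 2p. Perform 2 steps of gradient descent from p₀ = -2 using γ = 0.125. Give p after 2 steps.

-795.828125

E′(p) = 8p³ + 12p - 2
p₁ = -2 − 0.125·(-90) = 9.25
p₂ = 9.25 − 0.125·6440.625 = -795.828125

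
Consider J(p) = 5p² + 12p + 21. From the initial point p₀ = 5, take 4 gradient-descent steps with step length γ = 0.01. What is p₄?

2.86782

J′(p) = 10p + 12
p₁ = 5 − 0.01·62 = 4.38
p₂ = 4.38 − 0.01·55.8 = 3.822
p₃ = 3.822 − 0.01·50.22 = 3.3198
p₄ = 3.3198 − 0.01·45.198 = 2.86782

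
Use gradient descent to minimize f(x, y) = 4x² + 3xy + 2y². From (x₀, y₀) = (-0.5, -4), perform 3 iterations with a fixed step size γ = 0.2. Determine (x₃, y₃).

∇f = (8x + 3y, 3x + 4y)
(x₁, y₁) = (-0.5, -4) − 0.2·(-16, -17.5) = (2.7, -0.5)
(x₂, y₂) = (2.7, -0.5) − 0.2·(20.1, 6.1) = (-1.32, -1.72)
(x₃, y₃) = (-1.32, -1.72) − 0.2·(-15.72, -10.84) = (1.824, 0.448)

(1.824, 0.448)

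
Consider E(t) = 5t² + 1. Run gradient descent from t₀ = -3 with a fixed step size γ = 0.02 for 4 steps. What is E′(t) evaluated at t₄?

-12.288

E′(t) = 10t
t₁ = -3 − 0.02·(-30) = -2.4
t₂ = -2.4 − 0.02·(-24) = -1.92
t₃ = -1.92 − 0.02·(-19.2) = -1.536
t₄ = -1.536 − 0.02·(-15.36) = -1.2288
E′(t) at (-1.2288) = -12.288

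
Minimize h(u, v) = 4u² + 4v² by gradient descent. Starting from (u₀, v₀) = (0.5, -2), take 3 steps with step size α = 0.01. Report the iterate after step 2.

(0.4232, -1.6928)

∇h = (8u, 8v)
(u₁, v₁) = (0.5, -2) − 0.01·(4, -16) = (0.46, -1.84)
(u₂, v₂) = (0.46, -1.84) − 0.01·(3.68, -14.72) = (0.4232, -1.6928)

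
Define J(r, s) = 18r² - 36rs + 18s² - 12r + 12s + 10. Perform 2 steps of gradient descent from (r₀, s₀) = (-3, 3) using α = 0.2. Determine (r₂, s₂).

(-568.44, 568.44)

∇J = (36r - 36s - 12, -36r + 36s + 12)
(r₁, s₁) = (-3, 3) − 0.2·(-228, 228) = (42.6, -42.6)
(r₂, s₂) = (42.6, -42.6) − 0.2·(3055.2, -3055.2) = (-568.44, 568.44)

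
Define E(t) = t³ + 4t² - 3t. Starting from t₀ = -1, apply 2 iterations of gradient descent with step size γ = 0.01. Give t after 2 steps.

-0.841792

E′(t) = 3t² + 8t - 3
t₁ = -1 − 0.01·(-8) = -0.92
t₂ = -0.92 − 0.01·(-7.8208) = -0.841792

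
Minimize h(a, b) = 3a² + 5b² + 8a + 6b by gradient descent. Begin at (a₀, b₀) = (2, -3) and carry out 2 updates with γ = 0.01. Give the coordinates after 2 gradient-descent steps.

(1.612, -2.544)

∇h = (6a + 8, 10b + 6)
Step 1: at (2, -3), ∇h = (20, -24) → (2, -3) − 0.01·(20, -24) = (1.8, -2.76)
Step 2: at (1.8, -2.76), ∇h = (18.8, -21.6) → (1.8, -2.76) − 0.01·(18.8, -21.6) = (1.612, -2.544)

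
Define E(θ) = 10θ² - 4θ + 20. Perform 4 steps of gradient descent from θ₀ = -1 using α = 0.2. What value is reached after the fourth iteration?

E′(θ) = 20θ - 4
θ₁ = -1 − 0.2·(-24) = 3.8
θ₂ = 3.8 − 0.2·72 = -10.6
θ₃ = -10.6 − 0.2·(-216) = 32.6
θ₄ = 32.6 − 0.2·648 = -97

-97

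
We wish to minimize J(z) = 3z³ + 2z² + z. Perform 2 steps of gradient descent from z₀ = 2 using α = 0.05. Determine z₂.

J′(z) = 9z² + 4z + 1
z₁ = 2 − 0.05·45 = -0.25
z₂ = -0.25 − 0.05·0.5625 = -0.278125

-0.278125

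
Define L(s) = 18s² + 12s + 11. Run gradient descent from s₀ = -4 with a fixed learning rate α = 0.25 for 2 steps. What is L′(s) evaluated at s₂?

L′(s) = 36s + 12
Step 1: L′(-4) = -132; s₁ = -4 − 0.25·(-132) = 29
Step 2: L′(29) = 1056; s₂ = 29 − 0.25·1056 = -235
L′(s) at (-235) = -8448

-8448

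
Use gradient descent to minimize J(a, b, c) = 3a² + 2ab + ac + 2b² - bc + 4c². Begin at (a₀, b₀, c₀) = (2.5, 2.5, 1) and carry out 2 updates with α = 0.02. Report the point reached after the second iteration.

∇J = (6a + 2b + c, 2a + 4b - c, a - b + 8c)
Step 1: at (2.5, 2.5, 1), ∇J = (21, 14, 8) → (2.5, 2.5, 1) − 0.02·(21, 14, 8) = (2.08, 2.22, 0.84)
Step 2: at (2.08, 2.22, 0.84), ∇J = (17.76, 12.2, 6.58) → (2.08, 2.22, 0.84) − 0.02·(17.76, 12.2, 6.58) = (1.7248, 1.976, 0.7084)

(1.7248, 1.976, 0.7084)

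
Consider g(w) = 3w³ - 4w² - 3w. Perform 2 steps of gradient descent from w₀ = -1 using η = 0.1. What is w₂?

-9.204

g′(w) = 9w² - 8w - 3
w₁ = -1 − 0.1·14 = -2.4
w₂ = -2.4 − 0.1·68.04 = -9.204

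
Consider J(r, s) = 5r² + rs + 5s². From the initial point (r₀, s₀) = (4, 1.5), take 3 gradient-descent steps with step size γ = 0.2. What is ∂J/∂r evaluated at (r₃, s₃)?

∇J = (10r + s, r + 10s)
(r₁, s₁) = (4, 1.5) − 0.2·(41.5, 19) = (-4.3, -2.3)
(r₂, s₂) = (-4.3, -2.3) − 0.2·(-45.3, -27.3) = (4.76, 3.16)
(r₃, s₃) = (4.76, 3.16) − 0.2·(50.76, 36.36) = (-5.392, -4.112)
∂J/∂r at (-5.392, -4.112) = -58.032

-58.032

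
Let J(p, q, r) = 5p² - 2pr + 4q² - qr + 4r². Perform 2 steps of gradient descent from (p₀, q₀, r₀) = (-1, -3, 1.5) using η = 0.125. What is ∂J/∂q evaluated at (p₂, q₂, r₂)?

-0.8046875

∇J = (10p - 2r, 8q - r, -2p - q + 8r)
(p₁, q₁, r₁) = (-1, -3, 1.5) − 0.125·(-13, -25.5, 17) = (0.625, 0.1875, -0.625)
(p₂, q₂, r₂) = (0.625, 0.1875, -0.625) − 0.125·(7.5, 2.125, -6.4375) = (-0.3125, -0.078125, 0.1796875)
∂J/∂q at (-0.3125, -0.078125, 0.1796875) = -0.8046875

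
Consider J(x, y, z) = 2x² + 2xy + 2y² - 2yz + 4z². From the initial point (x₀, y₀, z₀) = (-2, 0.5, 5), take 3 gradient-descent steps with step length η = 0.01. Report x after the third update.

-1.805112

∇J = (4x + 2y, 2x + 4y - 2z, -2y + 8z)
Step 1: at (-2, 0.5, 5), ∇J = (-7, -12, 39) → (-2, 0.5, 5) − 0.01·(-7, -12, 39) = (-1.93, 0.62, 4.61)
Step 2: at (-1.93, 0.62, 4.61), ∇J = (-6.48, -10.6, 35.64) → (-1.93, 0.62, 4.61) − 0.01·(-6.48, -10.6, 35.64) = (-1.8652, 0.726, 4.2536)
Step 3: at (-1.8652, 0.726, 4.2536), ∇J = (-6.0088, -9.3336, 32.5768) → (-1.8652, 0.726, 4.2536) − 0.01·(-6.0088, -9.3336, 32.5768) = (-1.805112, 0.819336, 3.927832)
x = -1.805112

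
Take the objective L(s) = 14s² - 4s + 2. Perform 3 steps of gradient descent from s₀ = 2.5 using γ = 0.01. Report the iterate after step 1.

1.84

L′(s) = 28s - 4
Step 1: L′(2.5) = 66; s₁ = 2.5 − 0.01·66 = 1.84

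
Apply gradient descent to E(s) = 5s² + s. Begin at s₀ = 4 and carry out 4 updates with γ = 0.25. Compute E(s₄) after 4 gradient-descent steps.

E′(s) = 10s + 1
s₁ = 4 − 0.25·41 = -6.25
s₂ = -6.25 − 0.25·(-61.5) = 9.125
s₃ = 9.125 − 0.25·92.25 = -13.9375
s₄ = -13.9375 − 0.25·(-138.375) = 20.65625
E(20.65625) = 2154.0595703125

2154.0595703125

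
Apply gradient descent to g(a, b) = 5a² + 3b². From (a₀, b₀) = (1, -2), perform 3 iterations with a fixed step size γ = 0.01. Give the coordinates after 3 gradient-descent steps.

∇g = (10a, 6b)
(a₁, b₁) = (1, -2) − 0.01·(10, -12) = (0.9, -1.88)
(a₂, b₂) = (0.9, -1.88) − 0.01·(9, -11.28) = (0.81, -1.7672)
(a₃, b₃) = (0.81, -1.7672) − 0.01·(8.1, -10.6032) = (0.729, -1.661168)

(0.729, -1.661168)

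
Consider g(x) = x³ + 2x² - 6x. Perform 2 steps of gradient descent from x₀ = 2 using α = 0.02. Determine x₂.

1.524896

g′(x) = 3x² + 4x - 6
Step 1: g′(2) = 14; x₁ = 2 − 0.02·14 = 1.72
Step 2: g′(1.72) = 9.7552; x₂ = 1.72 − 0.02·9.7552 = 1.524896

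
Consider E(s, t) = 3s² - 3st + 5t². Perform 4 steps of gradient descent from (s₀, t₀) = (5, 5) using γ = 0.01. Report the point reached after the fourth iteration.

∇E = (6s - 3t, -3s + 10t)
Step 1: at (5, 5), ∇E = (15, 35) → (5, 5) − 0.01·(15, 35) = (4.85, 4.65)
Step 2: at (4.85, 4.65), ∇E = (15.15, 31.95) → (4.85, 4.65) − 0.01·(15.15, 31.95) = (4.6985, 4.3305)
Step 3: at (4.6985, 4.3305), ∇E = (15.1995, 29.2095) → (4.6985, 4.3305) − 0.01·(15.1995, 29.2095) = (4.546505, 4.038405)
Step 4: at (4.546505, 4.038405), ∇E = (15.163815, 26.744535) → (4.546505, 4.038405) − 0.01·(15.163815, 26.744535) = (4.39486685, 3.77095965)

(4.39486685, 3.77095965)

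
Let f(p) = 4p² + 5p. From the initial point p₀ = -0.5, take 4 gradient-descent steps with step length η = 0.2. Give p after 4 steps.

f′(p) = 8p + 5
p₁ = -0.5 − 0.2·1 = -0.7
p₂ = -0.7 − 0.2·(-0.6) = -0.58
p₃ = -0.58 − 0.2·0.36 = -0.652
p₄ = -0.652 − 0.2·(-0.216) = -0.6088

-0.6088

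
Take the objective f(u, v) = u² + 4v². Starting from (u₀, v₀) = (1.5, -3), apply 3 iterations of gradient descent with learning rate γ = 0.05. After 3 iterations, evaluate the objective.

∇f = (2u, 8v)
Step 1: at (1.5, -3), ∇f = (3, -24) → (1.5, -3) − 0.05·(3, -24) = (1.35, -1.8)
Step 2: at (1.35, -1.8), ∇f = (2.7, -14.4) → (1.35, -1.8) − 0.05·(2.7, -14.4) = (1.215, -1.08)
Step 3: at (1.215, -1.08), ∇f = (2.43, -8.64) → (1.215, -1.08) − 0.05·(2.43, -8.64) = (1.0935, -0.648)
f(1.0935, -0.648) = 2.87535825

2.87535825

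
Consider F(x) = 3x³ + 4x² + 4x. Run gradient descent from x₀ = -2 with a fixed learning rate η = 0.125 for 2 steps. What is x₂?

F′(x) = 9x² + 8x + 4
Step 1: F′(-2) = 24; x₁ = -2 − 0.125·24 = -5
Step 2: F′(-5) = 189; x₂ = -5 − 0.125·189 = -28.625

-28.625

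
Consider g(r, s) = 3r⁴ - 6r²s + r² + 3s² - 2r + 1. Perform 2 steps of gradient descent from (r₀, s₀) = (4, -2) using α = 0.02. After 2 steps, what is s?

21.688

∇g = (12r³ - 12rs + 2r - 2, -6r² + 6s)
(r₁, s₁) = (4, -2) − 0.02·(870, -108) = (-13.4, 0.16)
(r₂, s₂) = (-13.4, 0.16) − 0.02·(-28876.32, -1076.4) = (564.1264, 21.688)
s = 21.688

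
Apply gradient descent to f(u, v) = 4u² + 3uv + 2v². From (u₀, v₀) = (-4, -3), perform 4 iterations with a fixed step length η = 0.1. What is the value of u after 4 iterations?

0.1196

∇f = (8u + 3v, 3u + 4v)
Step 1: at (-4, -3), ∇f = (-41, -24) → (-4, -3) − 0.1·(-41, -24) = (0.1, -0.6)
Step 2: at (0.1, -0.6), ∇f = (-1, -2.1) → (0.1, -0.6) − 0.1·(-1, -2.1) = (0.2, -0.39)
Step 3: at (0.2, -0.39), ∇f = (0.43, -0.96) → (0.2, -0.39) − 0.1·(0.43, -0.96) = (0.157, -0.294)
Step 4: at (0.157, -0.294), ∇f = (0.374, -0.705) → (0.157, -0.294) − 0.1·(0.374, -0.705) = (0.1196, -0.2235)
u = 0.1196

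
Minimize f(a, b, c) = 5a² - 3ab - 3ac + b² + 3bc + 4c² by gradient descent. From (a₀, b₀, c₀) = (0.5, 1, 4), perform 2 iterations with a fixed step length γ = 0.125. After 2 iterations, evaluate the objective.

∇f = (10a - 3b - 3c, -3a + 2b + 3c, -3a + 3b + 8c)
Step 1: at (0.5, 1, 4), ∇f = (-10, 12.5, 33.5) → (0.5, 1, 4) − 0.125·(-10, 12.5, 33.5) = (1.75, -0.5625, -0.1875)
Step 2: at (1.75, -0.5625, -0.1875), ∇f = (19.75, -6.9375, -8.4375) → (1.75, -0.5625, -0.1875) − 0.125·(19.75, -6.9375, -8.4375) = (-0.71875, 0.3046875, 0.8671875)
f(-0.71875, 0.3046875, 0.8671875) = 9.00341796875

9.00341796875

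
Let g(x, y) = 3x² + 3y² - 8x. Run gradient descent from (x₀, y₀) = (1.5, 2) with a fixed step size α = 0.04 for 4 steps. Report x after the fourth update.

∇g = (6x - 8, 6y)
(x₁, y₁) = (1.5, 2) − 0.04·(1, 12) = (1.46, 1.52)
(x₂, y₂) = (1.46, 1.52) − 0.04·(0.76, 9.12) = (1.4296, 1.1552)
(x₃, y₃) = (1.4296, 1.1552) − 0.04·(0.5776, 6.9312) = (1.406496, 0.877952)
(x₄, y₄) = (1.406496, 0.877952) − 0.04·(0.438976, 5.267712) = (1.38893696, 0.66724352)
x = 1.38893696

1.38893696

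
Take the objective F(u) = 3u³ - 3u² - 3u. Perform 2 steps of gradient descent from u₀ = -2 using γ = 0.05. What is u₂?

F′(u) = 9u² - 6u - 3
u₁ = -2 − 0.05·45 = -4.25
u₂ = -4.25 − 0.05·185.0625 = -13.503125

-13.503125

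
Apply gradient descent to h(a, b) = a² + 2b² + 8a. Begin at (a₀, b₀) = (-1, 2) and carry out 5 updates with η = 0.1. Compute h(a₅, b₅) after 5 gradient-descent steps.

∇h = (2a + 8, 4b)
Step 1: at (-1, 2), ∇h = (6, 8) → (-1, 2) − 0.1·(6, 8) = (-1.6, 1.2)
Step 2: at (-1.6, 1.2), ∇h = (4.8, 4.8) → (-1.6, 1.2) − 0.1·(4.8, 4.8) = (-2.08, 0.72)
Step 3: at (-2.08, 0.72), ∇h = (3.84, 2.88) → (-2.08, 0.72) − 0.1·(3.84, 2.88) = (-2.464, 0.432)
Step 4: at (-2.464, 0.432), ∇h = (3.072, 1.728) → (-2.464, 0.432) − 0.1·(3.072, 1.728) = (-2.7712, 0.2592)
Step 5: at (-2.7712, 0.2592), ∇h = (2.4576, 1.0368) → (-2.7712, 0.2592) − 0.1·(2.4576, 1.0368) = (-3.01696, 0.15552)
h(-3.01696, 0.15552) = -14.9852594176

-14.9852594176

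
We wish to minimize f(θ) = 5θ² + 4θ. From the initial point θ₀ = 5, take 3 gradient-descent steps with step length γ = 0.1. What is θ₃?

f′(θ) = 10θ + 4
θ₁ = 5 − 0.1·54 = -0.4
θ₂ = -0.4 − 0.1·0 = -0.4
θ₃ = -0.4 − 0.1·0 = -0.4

-0.4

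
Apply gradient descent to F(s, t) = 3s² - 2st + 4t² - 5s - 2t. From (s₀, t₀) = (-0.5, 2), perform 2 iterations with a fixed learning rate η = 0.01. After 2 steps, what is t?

1.7144

∇F = (6s - 2t - 5, -2s + 8t - 2)
(s₁, t₁) = (-0.5, 2) − 0.01·(-12, 15) = (-0.38, 1.85)
(s₂, t₂) = (-0.38, 1.85) − 0.01·(-10.98, 13.56) = (-0.2702, 1.7144)
t = 1.7144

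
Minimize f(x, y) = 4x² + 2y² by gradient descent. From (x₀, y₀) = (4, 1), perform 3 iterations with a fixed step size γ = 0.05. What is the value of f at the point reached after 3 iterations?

∇f = (8x, 4y)
(x₁, y₁) = (4, 1) − 0.05·(32, 4) = (2.4, 0.8)
(x₂, y₂) = (2.4, 0.8) − 0.05·(19.2, 3.2) = (1.44, 0.64)
(x₃, y₃) = (1.44, 0.64) − 0.05·(11.52, 2.56) = (0.864, 0.512)
f(0.864, 0.512) = 3.510272

3.510272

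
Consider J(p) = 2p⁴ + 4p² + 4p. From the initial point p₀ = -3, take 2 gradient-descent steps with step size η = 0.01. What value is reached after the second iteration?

-0.60782848

J′(p) = 8p³ + 8p + 4
Step 1: J′(-3) = -236; p₁ = -3 − 0.01·(-236) = -0.64
Step 2: J′(-0.64) = -3.217152; p₂ = -0.64 − 0.01·(-3.217152) = -0.60782848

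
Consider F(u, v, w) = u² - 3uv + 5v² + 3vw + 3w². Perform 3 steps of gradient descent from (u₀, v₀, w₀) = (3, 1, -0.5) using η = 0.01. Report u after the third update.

2.912193

∇F = (2u - 3v, -3u + 10v + 3w, 3v + 6w)
Step 1: at (3, 1, -0.5), ∇F = (3, -0.5, 0) → (3, 1, -0.5) − 0.01·(3, -0.5, 0) = (2.97, 1.005, -0.5)
Step 2: at (2.97, 1.005, -0.5), ∇F = (2.925, -0.36, 0.015) → (2.97, 1.005, -0.5) − 0.01·(2.925, -0.36, 0.015) = (2.94075, 1.0086, -0.50015)
Step 3: at (2.94075, 1.0086, -0.50015), ∇F = (2.8557, -0.2367, 0.0249) → (2.94075, 1.0086, -0.50015) − 0.01·(2.8557, -0.2367, 0.0249) = (2.912193, 1.010967, -0.500399)
u = 2.912193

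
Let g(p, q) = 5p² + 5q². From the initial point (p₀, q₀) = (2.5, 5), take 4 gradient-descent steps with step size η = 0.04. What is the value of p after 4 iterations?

∇g = (10p, 10q)
Step 1: at (2.5, 5), ∇g = (25, 50) → (2.5, 5) − 0.04·(25, 50) = (1.5, 3)
Step 2: at (1.5, 3), ∇g = (15, 30) → (1.5, 3) − 0.04·(15, 30) = (0.9, 1.8)
Step 3: at (0.9, 1.8), ∇g = (9, 18) → (0.9, 1.8) − 0.04·(9, 18) = (0.54, 1.08)
Step 4: at (0.54, 1.08), ∇g = (5.4, 10.8) → (0.54, 1.08) − 0.04·(5.4, 10.8) = (0.324, 0.648)
p = 0.324

0.324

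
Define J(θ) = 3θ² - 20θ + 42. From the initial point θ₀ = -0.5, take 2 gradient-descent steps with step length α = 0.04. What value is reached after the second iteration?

J′(θ) = 6θ - 20
θ₁ = -0.5 − 0.04·(-23) = 0.42
θ₂ = 0.42 − 0.04·(-17.48) = 1.1192

1.1192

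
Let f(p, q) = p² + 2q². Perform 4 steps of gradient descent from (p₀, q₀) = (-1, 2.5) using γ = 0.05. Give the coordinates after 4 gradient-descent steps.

∇f = (2p, 4q)
(p₁, q₁) = (-1, 2.5) − 0.05·(-2, 10) = (-0.9, 2)
(p₂, q₂) = (-0.9, 2) − 0.05·(-1.8, 8) = (-0.81, 1.6)
(p₃, q₃) = (-0.81, 1.6) − 0.05·(-1.62, 6.4) = (-0.729, 1.28)
(p₄, q₄) = (-0.729, 1.28) − 0.05·(-1.458, 5.12) = (-0.6561, 1.024)

(-0.6561, 1.024)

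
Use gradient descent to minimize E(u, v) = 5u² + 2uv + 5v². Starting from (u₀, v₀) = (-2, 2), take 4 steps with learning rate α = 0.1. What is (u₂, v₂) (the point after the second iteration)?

(-0.08, 0.08)

∇E = (10u + 2v, 2u + 10v)
Step 1: at (-2, 2), ∇E = (-16, 16) → (-2, 2) − 0.1·(-16, 16) = (-0.4, 0.4)
Step 2: at (-0.4, 0.4), ∇E = (-3.2, 3.2) → (-0.4, 0.4) − 0.1·(-3.2, 3.2) = (-0.08, 0.08)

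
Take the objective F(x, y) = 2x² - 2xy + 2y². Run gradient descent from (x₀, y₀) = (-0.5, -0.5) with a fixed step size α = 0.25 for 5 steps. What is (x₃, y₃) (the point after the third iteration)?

∇F = (4x - 2y, -2x + 4y)
Step 1: at (-0.5, -0.5), ∇F = (-1, -1) → (-0.5, -0.5) − 0.25·(-1, -1) = (-0.25, -0.25)
Step 2: at (-0.25, -0.25), ∇F = (-0.5, -0.5) → (-0.25, -0.25) − 0.25·(-0.5, -0.5) = (-0.125, -0.125)
Step 3: at (-0.125, -0.125), ∇F = (-0.25, -0.25) → (-0.125, -0.125) − 0.25·(-0.25, -0.25) = (-0.0625, -0.0625)

(-0.0625, -0.0625)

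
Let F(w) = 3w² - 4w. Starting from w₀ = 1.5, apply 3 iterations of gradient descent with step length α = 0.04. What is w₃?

1.03248

F′(w) = 6w - 4
Step 1: F′(1.5) = 5; w₁ = 1.5 − 0.04·5 = 1.3
Step 2: F′(1.3) = 3.8; w₂ = 1.3 − 0.04·3.8 = 1.148
Step 3: F′(1.148) = 2.888; w₃ = 1.148 − 0.04·2.888 = 1.03248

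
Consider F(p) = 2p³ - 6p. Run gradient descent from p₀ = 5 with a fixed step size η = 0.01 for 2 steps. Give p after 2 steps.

2.859584

F′(p) = 6p² - 6
Step 1: F′(5) = 144; p₁ = 5 − 0.01·144 = 3.56
Step 2: F′(3.56) = 70.0416; p₂ = 3.56 − 0.01·70.0416 = 2.859584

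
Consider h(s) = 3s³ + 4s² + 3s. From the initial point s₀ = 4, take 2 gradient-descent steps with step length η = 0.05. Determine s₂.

-14.146125

h′(s) = 9s² + 8s + 3
s₁ = 4 − 0.05·179 = -4.95
s₂ = -4.95 − 0.05·183.9225 = -14.146125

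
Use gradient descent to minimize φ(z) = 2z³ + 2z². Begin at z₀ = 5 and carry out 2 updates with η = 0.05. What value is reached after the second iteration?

-6.475

φ′(z) = 6z² + 4z
z₁ = 5 − 0.05·170 = -3.5
z₂ = -3.5 − 0.05·59.5 = -6.475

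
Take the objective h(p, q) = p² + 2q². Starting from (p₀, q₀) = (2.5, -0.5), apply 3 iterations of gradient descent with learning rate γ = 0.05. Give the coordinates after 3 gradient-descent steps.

(1.8225, -0.256)

∇h = (2p, 4q)
(p₁, q₁) = (2.5, -0.5) − 0.05·(5, -2) = (2.25, -0.4)
(p₂, q₂) = (2.25, -0.4) − 0.05·(4.5, -1.6) = (2.025, -0.32)
(p₃, q₃) = (2.025, -0.32) − 0.05·(4.05, -1.28) = (1.8225, -0.256)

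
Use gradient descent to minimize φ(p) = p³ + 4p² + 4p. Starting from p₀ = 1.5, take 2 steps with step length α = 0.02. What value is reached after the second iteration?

φ′(p) = 3p² + 8p + 4
p₁ = 1.5 − 0.02·22.75 = 1.045
p₂ = 1.045 − 0.02·15.636075 = 0.7322785

0.7322785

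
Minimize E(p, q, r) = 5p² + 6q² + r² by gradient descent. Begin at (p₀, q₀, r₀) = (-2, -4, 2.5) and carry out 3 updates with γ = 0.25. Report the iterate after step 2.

∇E = (10p, 12q, 2r)
Step 1: at (-2, -4, 2.5), ∇E = (-20, -48, 5) → (-2, -4, 2.5) − 0.25·(-20, -48, 5) = (3, 8, 1.25)
Step 2: at (3, 8, 1.25), ∇E = (30, 96, 2.5) → (3, 8, 1.25) − 0.25·(30, 96, 2.5) = (-4.5, -16, 0.625)

(-4.5, -16, 0.625)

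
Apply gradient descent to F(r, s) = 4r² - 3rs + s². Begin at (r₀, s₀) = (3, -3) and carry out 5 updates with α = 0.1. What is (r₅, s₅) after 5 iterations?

∇F = (8r - 3s, -3r + 2s)
(r₁, s₁) = (3, -3) − 0.1·(33, -15) = (-0.3, -1.5)
(r₂, s₂) = (-0.3, -1.5) − 0.1·(2.1, -2.1) = (-0.51, -1.29)
(r₃, s₃) = (-0.51, -1.29) − 0.1·(-0.21, -1.05) = (-0.489, -1.185)
(r₄, s₄) = (-0.489, -1.185) − 0.1·(-0.357, -0.903) = (-0.4533, -1.0947)
(r₅, s₅) = (-0.4533, -1.0947) − 0.1·(-0.3423, -0.8295) = (-0.41907, -1.01175)

(-0.41907, -1.01175)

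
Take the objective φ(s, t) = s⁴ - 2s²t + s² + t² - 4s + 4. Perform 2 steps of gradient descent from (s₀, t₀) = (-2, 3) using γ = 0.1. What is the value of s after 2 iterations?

-0.4064

∇φ = (4s³ - 4st + 2s - 4, -2s² + 2t)
(s₁, t₁) = (-2, 3) − 0.1·(-16, -2) = (-0.4, 3.2)
(s₂, t₂) = (-0.4, 3.2) − 0.1·(0.064, 6.08) = (-0.4064, 2.592)
s = -0.4064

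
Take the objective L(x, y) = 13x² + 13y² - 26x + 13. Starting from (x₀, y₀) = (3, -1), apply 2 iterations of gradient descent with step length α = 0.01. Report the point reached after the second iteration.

∇L = (26x - 26, 26y)
(x₁, y₁) = (3, -1) − 0.01·(52, -26) = (2.48, -0.74)
(x₂, y₂) = (2.48, -0.74) − 0.01·(38.48, -19.24) = (2.0952, -0.5476)

(2.0952, -0.5476)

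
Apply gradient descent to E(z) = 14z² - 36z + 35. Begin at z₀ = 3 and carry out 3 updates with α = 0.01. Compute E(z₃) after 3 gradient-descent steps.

17.588921716736

E′(z) = 28z - 36
z₁ = 3 − 0.01·48 = 2.52
z₂ = 2.52 − 0.01·34.56 = 2.1744
z₃ = 2.1744 − 0.01·24.8832 = 1.925568
E(1.925568) = 17.588921716736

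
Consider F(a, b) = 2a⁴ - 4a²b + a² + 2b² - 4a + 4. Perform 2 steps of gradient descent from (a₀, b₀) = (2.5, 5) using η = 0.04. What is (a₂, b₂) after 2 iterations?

∇F = (8a³ - 8ab + 2a - 4, -4a² + 4b)
(a₁, b₁) = (2.5, 5) − 0.04·(26, -5) = (1.46, 5.2)
(a₂, b₂) = (1.46, 5.2) − 0.04·(-36.918912, 12.2736) = (2.93675648, 4.709056)

(2.93675648, 4.709056)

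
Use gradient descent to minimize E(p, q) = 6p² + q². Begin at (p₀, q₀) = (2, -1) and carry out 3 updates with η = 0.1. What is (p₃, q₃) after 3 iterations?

∇E = (12p, 2q)
Step 1: at (2, -1), ∇E = (24, -2) → (2, -1) − 0.1·(24, -2) = (-0.4, -0.8)
Step 2: at (-0.4, -0.8), ∇E = (-4.8, -1.6) → (-0.4, -0.8) − 0.1·(-4.8, -1.6) = (0.08, -0.64)
Step 3: at (0.08, -0.64), ∇E = (0.96, -1.28) → (0.08, -0.64) − 0.1·(0.96, -1.28) = (-0.016, -0.512)

(-0.016, -0.512)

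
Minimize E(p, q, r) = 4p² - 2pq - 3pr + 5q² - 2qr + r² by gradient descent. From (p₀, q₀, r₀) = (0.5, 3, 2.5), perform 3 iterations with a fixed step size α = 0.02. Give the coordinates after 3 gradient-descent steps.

(0.941292, 1.853424, 2.62242)

∇E = (8p - 2q - 3r, -2p + 10q - 2r, -3p - 2q + 2r)
Step 1: at (0.5, 3, 2.5), ∇E = (-9.5, 24, -2.5) → (0.5, 3, 2.5) − 0.02·(-9.5, 24, -2.5) = (0.69, 2.52, 2.55)
Step 2: at (0.69, 2.52, 2.55), ∇E = (-7.17, 18.72, -2.01) → (0.69, 2.52, 2.55) − 0.02·(-7.17, 18.72, -2.01) = (0.8334, 2.1456, 2.5902)
Step 3: at (0.8334, 2.1456, 2.5902), ∇E = (-5.3946, 14.6088, -1.611) → (0.8334, 2.1456, 2.5902) − 0.02·(-5.3946, 14.6088, -1.611) = (0.941292, 1.853424, 2.62242)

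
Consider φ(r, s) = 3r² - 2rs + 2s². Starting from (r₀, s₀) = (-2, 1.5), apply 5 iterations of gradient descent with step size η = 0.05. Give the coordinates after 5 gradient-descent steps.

(-0.168125, 0.229375)

∇φ = (6r - 2s, -2r + 4s)
Step 1: at (-2, 1.5), ∇φ = (-15, 10) → (-2, 1.5) − 0.05·(-15, 10) = (-1.25, 1)
Step 2: at (-1.25, 1), ∇φ = (-9.5, 6.5) → (-1.25, 1) − 0.05·(-9.5, 6.5) = (-0.775, 0.675)
Step 3: at (-0.775, 0.675), ∇φ = (-6, 4.25) → (-0.775, 0.675) − 0.05·(-6, 4.25) = (-0.475, 0.4625)
Step 4: at (-0.475, 0.4625), ∇φ = (-3.775, 2.8) → (-0.475, 0.4625) − 0.05·(-3.775, 2.8) = (-0.28625, 0.3225)
Step 5: at (-0.28625, 0.3225), ∇φ = (-2.3625, 1.8625) → (-0.28625, 0.3225) − 0.05·(-2.3625, 1.8625) = (-0.168125, 0.229375)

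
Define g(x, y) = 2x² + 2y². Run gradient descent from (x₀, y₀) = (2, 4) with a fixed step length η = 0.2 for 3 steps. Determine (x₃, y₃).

∇g = (4x, 4y)
(x₁, y₁) = (2, 4) − 0.2·(8, 16) = (0.4, 0.8)
(x₂, y₂) = (0.4, 0.8) − 0.2·(1.6, 3.2) = (0.08, 0.16)
(x₃, y₃) = (0.08, 0.16) − 0.2·(0.32, 0.64) = (0.016, 0.032)

(0.016, 0.032)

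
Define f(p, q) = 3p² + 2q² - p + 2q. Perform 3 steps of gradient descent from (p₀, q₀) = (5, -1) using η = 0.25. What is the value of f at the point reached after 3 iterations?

0.51171875

∇f = (6p - 1, 4q + 2)
Step 1: at (5, -1), ∇f = (29, -2) → (5, -1) − 0.25·(29, -2) = (-2.25, -0.5)
Step 2: at (-2.25, -0.5), ∇f = (-14.5, 0) → (-2.25, -0.5) − 0.25·(-14.5, 0) = (1.375, -0.5)
Step 3: at (1.375, -0.5), ∇f = (7.25, 0) → (1.375, -0.5) − 0.25·(7.25, 0) = (-0.4375, -0.5)
f(-0.4375, -0.5) = 0.51171875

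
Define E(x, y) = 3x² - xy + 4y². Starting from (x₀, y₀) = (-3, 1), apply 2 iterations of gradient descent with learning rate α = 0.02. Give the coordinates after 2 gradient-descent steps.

∇E = (6x - y, -x + 8y)
Step 1: at (-3, 1), ∇E = (-19, 11) → (-3, 1) − 0.02·(-19, 11) = (-2.62, 0.78)
Step 2: at (-2.62, 0.78), ∇E = (-16.5, 8.86) → (-2.62, 0.78) − 0.02·(-16.5, 8.86) = (-2.29, 0.6028)

(-2.29, 0.6028)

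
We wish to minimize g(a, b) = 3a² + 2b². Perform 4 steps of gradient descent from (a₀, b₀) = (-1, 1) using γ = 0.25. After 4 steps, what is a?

-0.0625

∇g = (6a, 4b)
Step 1: at (-1, 1), ∇g = (-6, 4) → (-1, 1) − 0.25·(-6, 4) = (0.5, 0)
Step 2: at (0.5, 0), ∇g = (3, 0) → (0.5, 0) − 0.25·(3, 0) = (-0.25, 0)
Step 3: at (-0.25, 0), ∇g = (-1.5, 0) → (-0.25, 0) − 0.25·(-1.5, 0) = (0.125, 0)
Step 4: at (0.125, 0), ∇g = (0.75, 0) → (0.125, 0) − 0.25·(0.75, 0) = (-0.0625, 0)
a = -0.0625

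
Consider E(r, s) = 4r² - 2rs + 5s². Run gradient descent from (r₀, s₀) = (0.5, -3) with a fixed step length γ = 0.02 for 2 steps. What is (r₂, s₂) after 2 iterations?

(0.1568, -1.892)

∇E = (8r - 2s, -2r + 10s)
(r₁, s₁) = (0.5, -3) − 0.02·(10, -31) = (0.3, -2.38)
(r₂, s₂) = (0.3, -2.38) − 0.02·(7.16, -24.4) = (0.1568, -1.892)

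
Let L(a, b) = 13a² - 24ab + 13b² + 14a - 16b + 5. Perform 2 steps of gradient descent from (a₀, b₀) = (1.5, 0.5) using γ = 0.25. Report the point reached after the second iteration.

(106.125, -104.875)

∇L = (26a - 24b + 14, -24a + 26b - 16)
Step 1: at (1.5, 0.5), ∇L = (41, -39) → (1.5, 0.5) − 0.25·(41, -39) = (-8.75, 10.25)
Step 2: at (-8.75, 10.25), ∇L = (-459.5, 460.5) → (-8.75, 10.25) − 0.25·(-459.5, 460.5) = (106.125, -104.875)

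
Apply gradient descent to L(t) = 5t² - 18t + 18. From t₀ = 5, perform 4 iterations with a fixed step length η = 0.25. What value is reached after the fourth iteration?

L′(t) = 10t - 18
t₁ = 5 − 0.25·32 = -3
t₂ = -3 − 0.25·(-48) = 9
t₃ = 9 − 0.25·72 = -9
t₄ = -9 − 0.25·(-108) = 18

18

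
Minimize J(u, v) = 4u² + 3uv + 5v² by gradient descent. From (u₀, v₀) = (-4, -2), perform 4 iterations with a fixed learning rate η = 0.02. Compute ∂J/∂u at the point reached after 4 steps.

-15.22089696

∇J = (8u + 3v, 3u + 10v)
(u₁, v₁) = (-4, -2) − 0.02·(-38, -32) = (-3.24, -1.36)
(u₂, v₂) = (-3.24, -1.36) − 0.02·(-30, -23.32) = (-2.64, -0.8936)
(u₃, v₃) = (-2.64, -0.8936) − 0.02·(-23.8008, -16.856) = (-2.163984, -0.55648)
(u₄, v₄) = (-2.163984, -0.55648) − 0.02·(-18.981312, -12.056752) = (-1.78435776, -0.31534496)
∂J/∂u at (-1.78435776, -0.31534496) = -15.22089696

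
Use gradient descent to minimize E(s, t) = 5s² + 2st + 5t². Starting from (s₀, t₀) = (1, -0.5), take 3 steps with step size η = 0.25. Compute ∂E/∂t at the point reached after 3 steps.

∇E = (10s + 2t, 2s + 10t)
(s₁, t₁) = (1, -0.5) − 0.25·(9, -3) = (-1.25, 0.25)
(s₂, t₂) = (-1.25, 0.25) − 0.25·(-12, 0) = (1.75, 0.25)
(s₃, t₃) = (1.75, 0.25) − 0.25·(18, 6) = (-2.75, -1.25)
∂E/∂t at (-2.75, -1.25) = -18

-18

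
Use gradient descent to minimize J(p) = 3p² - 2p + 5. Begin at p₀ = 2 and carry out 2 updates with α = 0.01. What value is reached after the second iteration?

J′(p) = 6p - 2
p₁ = 2 − 0.01·10 = 1.9
p₂ = 1.9 − 0.01·9.4 = 1.806

1.806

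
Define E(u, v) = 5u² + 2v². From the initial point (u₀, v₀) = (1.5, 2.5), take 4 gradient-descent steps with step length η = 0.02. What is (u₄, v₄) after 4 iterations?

(0.6144, 1.7909824)

∇E = (10u, 4v)
(u₁, v₁) = (1.5, 2.5) − 0.02·(15, 10) = (1.2, 2.3)
(u₂, v₂) = (1.2, 2.3) − 0.02·(12, 9.2) = (0.96, 2.116)
(u₃, v₃) = (0.96, 2.116) − 0.02·(9.6, 8.464) = (0.768, 1.94672)
(u₄, v₄) = (0.768, 1.94672) − 0.02·(7.68, 7.78688) = (0.6144, 1.7909824)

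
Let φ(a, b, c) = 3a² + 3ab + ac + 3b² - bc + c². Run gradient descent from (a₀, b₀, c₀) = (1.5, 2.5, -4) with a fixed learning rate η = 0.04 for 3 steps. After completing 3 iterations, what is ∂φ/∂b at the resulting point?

7.63776

∇φ = (6a + 3b + c, 3a + 6b - c, a - b + 2c)
(a₁, b₁, c₁) = (1.5, 2.5, -4) − 0.04·(12.5, 23.5, -9) = (1, 1.56, -3.64)
(a₂, b₂, c₂) = (1, 1.56, -3.64) − 0.04·(7.04, 16, -7.84) = (0.7184, 0.92, -3.3264)
(a₃, b₃, c₃) = (0.7184, 0.92, -3.3264) − 0.04·(3.744, 11.0016, -6.8544) = (0.56864, 0.479936, -3.052224)
∂φ/∂b at (0.56864, 0.479936, -3.052224) = 7.63776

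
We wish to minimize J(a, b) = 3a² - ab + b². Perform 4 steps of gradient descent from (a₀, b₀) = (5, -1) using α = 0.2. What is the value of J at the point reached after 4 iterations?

∇J = (6a - b, -a + 2b)
Step 1: at (5, -1), ∇J = (31, -7) → (5, -1) − 0.2·(31, -7) = (-1.2, 0.4)
Step 2: at (-1.2, 0.4), ∇J = (-7.6, 2) → (-1.2, 0.4) − 0.2·(-7.6, 2) = (0.32, 0)
Step 3: at (0.32, 0), ∇J = (1.92, -0.32) → (0.32, 0) − 0.2·(1.92, -0.32) = (-0.064, 0.064)
Step 4: at (-0.064, 0.064), ∇J = (-0.448, 0.192) → (-0.064, 0.064) − 0.2·(-0.448, 0.192) = (0.0256, 0.0256)
J(0.0256, 0.0256) = 0.00196608

0.00196608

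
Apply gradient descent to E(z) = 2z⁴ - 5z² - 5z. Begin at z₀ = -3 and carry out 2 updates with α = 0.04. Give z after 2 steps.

-25.27115008

E′(z) = 8z³ - 10z - 5
z₁ = -3 − 0.04·(-191) = 4.64
z₂ = 4.64 − 0.04·747.778752 = -25.27115008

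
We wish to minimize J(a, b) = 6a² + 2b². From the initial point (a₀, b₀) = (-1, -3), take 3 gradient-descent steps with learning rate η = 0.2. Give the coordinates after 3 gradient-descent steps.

(2.744, -0.024)

∇J = (12a, 4b)
Step 1: at (-1, -3), ∇J = (-12, -12) → (-1, -3) − 0.2·(-12, -12) = (1.4, -0.6)
Step 2: at (1.4, -0.6), ∇J = (16.8, -2.4) → (1.4, -0.6) − 0.2·(16.8, -2.4) = (-1.96, -0.12)
Step 3: at (-1.96, -0.12), ∇J = (-23.52, -0.48) → (-1.96, -0.12) − 0.2·(-23.52, -0.48) = (2.744, -0.024)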